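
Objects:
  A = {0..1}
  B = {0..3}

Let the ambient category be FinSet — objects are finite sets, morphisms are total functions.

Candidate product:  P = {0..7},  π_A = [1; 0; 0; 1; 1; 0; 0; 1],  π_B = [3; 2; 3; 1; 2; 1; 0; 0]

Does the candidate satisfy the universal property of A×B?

Answer: VALID PRODUCT

Work:
|A|·|B| = 2·4 = 8;  |P| = 8
Check the pairing map k ↦ (π_A(k), π_B(k)):
  0 -> (1,3)
  1 -> (0,2)
  2 -> (0,3)
  3 -> (1,1)
  4 -> (1,2)
  5 -> (0,1)
  6 -> (0,0)
  7 -> (1,0)
distinct pairs in image: 8 / 8 needed
  → bijection onto A×B; projections well-typed.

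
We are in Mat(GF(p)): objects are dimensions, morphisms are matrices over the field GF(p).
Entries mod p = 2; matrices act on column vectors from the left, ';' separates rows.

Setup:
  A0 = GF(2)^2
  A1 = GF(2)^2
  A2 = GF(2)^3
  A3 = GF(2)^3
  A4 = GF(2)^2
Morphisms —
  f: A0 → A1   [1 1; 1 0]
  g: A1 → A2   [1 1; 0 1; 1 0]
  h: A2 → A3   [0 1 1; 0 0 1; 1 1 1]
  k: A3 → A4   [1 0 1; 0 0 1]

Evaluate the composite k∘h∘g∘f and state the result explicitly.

Answer: [0 1; 0 0]

Trace:
  e0=(1,0) f→(1,1) g→(0,1,1) h→(0,1,0) k→(0,0)
  e1=(0,1) f→(1,0) g→(1,0,1) h→(1,1,0) k→(1,0)
composite: [0 1; 0 0]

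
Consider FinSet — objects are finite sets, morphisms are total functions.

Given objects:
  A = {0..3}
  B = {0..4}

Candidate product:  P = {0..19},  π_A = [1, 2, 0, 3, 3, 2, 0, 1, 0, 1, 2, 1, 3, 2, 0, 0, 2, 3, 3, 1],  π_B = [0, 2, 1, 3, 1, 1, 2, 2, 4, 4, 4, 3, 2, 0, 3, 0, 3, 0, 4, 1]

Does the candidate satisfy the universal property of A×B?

|A|·|B| = 4·5 = 20;  |P| = 20
Check the pairing map k ↦ (π_A(k), π_B(k)):
  0 ↦ (1,0)
  1 ↦ (2,2)
  2 ↦ (0,1)
  3 ↦ (3,3)
  4 ↦ (3,1)
  5 ↦ (2,1)
  6 ↦ (0,2)
  7 ↦ (1,2)
  8 ↦ (0,4)
  9 ↦ (1,4)
  10 ↦ (2,4)
  11 ↦ (1,3)
  12 ↦ (3,2)
  13 ↦ (2,0)
  14 ↦ (0,3)
  15 ↦ (0,0)
  16 ↦ (2,3)
  17 ↦ (3,0)
  18 ↦ (3,4)
  19 ↦ (1,1)
distinct pairs in image: 20 / 20 needed
  → bijection onto A×B; projections well-typed.

Answer: VALID PRODUCT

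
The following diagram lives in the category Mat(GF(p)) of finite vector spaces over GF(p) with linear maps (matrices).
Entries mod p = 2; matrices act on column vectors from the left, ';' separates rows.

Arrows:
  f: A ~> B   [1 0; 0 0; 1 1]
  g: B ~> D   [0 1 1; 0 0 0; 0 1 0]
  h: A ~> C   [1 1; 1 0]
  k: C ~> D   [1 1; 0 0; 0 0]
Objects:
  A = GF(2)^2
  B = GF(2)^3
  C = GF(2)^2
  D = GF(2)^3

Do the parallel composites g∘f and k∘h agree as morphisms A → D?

1) trace f;g:
  e0=⟨1,0⟩ f~>⟨1,0,1⟩ g~>⟨1,0,0⟩
  e1=⟨0,1⟩ f~>⟨0,0,1⟩ g~>⟨1,0,0⟩
  ⟦path⟧₁ = [1 1; 0 0; 0 0]
2) trace h;k:
  e0=⟨1,0⟩ h~>⟨1,1⟩ k~>⟨0,0,0⟩
  e1=⟨0,1⟩ h~>⟨1,0⟩ k~>⟨1,0,0⟩
  ⟦path⟧₂ = [0 1; 0 0; 0 0]
Equal? NO — does not commute

Answer: DOES NOT COMMUTE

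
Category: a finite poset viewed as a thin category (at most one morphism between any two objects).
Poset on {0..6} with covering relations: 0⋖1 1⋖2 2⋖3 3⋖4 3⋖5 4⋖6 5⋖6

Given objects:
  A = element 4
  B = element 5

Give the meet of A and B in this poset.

Common predecessors of 4,5: {0,1,2,3}
  0 ≤ 3
  1 ≤ 3
  2 ≤ 3
  3 ≤ 3
glb = 3

Answer: A∧B = 3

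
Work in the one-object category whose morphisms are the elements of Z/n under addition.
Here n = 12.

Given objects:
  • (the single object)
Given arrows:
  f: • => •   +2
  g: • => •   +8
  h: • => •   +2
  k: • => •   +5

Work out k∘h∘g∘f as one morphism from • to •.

Answer: +5

Derivation:
  0 +2≡2 +8≡10 +2≡0 +5≡5  (mod 12)
⟦path⟧: +5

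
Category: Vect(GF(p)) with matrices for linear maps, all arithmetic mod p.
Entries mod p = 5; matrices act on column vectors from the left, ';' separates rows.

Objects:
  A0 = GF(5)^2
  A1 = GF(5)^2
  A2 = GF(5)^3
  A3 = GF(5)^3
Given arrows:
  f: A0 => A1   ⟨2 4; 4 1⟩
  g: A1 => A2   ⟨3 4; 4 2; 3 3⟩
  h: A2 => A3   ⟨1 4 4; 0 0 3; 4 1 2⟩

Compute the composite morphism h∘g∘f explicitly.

  e0=⟨1,0⟩ f=>⟨2,4⟩ g=>⟨2,1,3⟩ h=>⟨3,4,0⟩
  e1=⟨0,1⟩ f=>⟨4,1⟩ g=>⟨1,3,0⟩ h=>⟨3,0,2⟩
composite: ⟨3 3; 4 0; 0 2⟩

Answer: ⟨3 3; 4 0; 0 2⟩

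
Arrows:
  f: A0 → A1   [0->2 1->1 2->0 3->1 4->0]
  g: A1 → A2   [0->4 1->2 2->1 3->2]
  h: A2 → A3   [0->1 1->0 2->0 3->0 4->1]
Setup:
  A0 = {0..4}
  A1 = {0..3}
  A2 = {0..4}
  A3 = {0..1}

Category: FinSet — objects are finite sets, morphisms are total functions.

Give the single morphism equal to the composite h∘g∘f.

  0 f→2 g→1 h→0
  1 f→1 g→2 h→0
  2 f→0 g→4 h→1
  3 f→1 g→2 h→0
  4 f→0 g→4 h→1
result: [0->0 1->0 2->1 3->0 4->1]

Answer: [0->0 1->0 2->1 3->0 4->1]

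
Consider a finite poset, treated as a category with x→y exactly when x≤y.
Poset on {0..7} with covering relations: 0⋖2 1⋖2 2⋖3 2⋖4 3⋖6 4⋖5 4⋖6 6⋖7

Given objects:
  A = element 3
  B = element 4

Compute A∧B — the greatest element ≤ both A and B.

Answer: A∧B = 2

Derivation:
Common predecessors of 3,4: {0,1,2}
  0 ⊑ 2
  1 ⊑ 2
  2 ⊑ 2
glb = 2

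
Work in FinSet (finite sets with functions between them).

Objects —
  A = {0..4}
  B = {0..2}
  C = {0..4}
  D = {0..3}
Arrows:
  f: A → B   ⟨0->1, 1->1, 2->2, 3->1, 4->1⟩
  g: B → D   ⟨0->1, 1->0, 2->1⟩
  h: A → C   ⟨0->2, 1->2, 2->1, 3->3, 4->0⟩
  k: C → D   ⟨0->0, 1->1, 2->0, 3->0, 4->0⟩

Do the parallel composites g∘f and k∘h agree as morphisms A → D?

Answer: COMMUTES

Trace:
Path 1 = f;g:
  0 f→1 g→0
  1 f→1 g→0
  2 f→2 g→1
  3 f→1 g→0
  4 f→1 g→0
  result₁ = ⟨0->0, 1->0, 2->1, 3->0, 4->0⟩
Path 2 = h;k:
  0 h→2 k→0
  1 h→2 k→0
  2 h→1 k→1
  3 h→3 k→0
  4 h→0 k→0
  result₂ = ⟨0->0, 1->0, 2->1, 3->0, 4->0⟩
Equal? YES — commutes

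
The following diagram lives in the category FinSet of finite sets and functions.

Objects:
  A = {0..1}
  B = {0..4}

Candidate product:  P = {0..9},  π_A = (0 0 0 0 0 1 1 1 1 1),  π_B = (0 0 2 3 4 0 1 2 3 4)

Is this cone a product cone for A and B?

|A|·|B| = 2·5 = 10;  |P| = 10
Check the pairing map k ↦ (π_A(k), π_B(k)):
  0 : (0,0)
  1 : (0,0)  ✗ repeats pair of k=0
  2 : (0,2)
  3 : (0,3)
  4 : (0,4)
  5 : (1,0)
  6 : (1,1)
  7 : (1,2)
  8 : (1,3)
  9 : (1,4)
distinct pairs in image: 9 / 10 needed
  → (0,0) hit at k=0 and k=1

Answer: NOT A VALID PRODUCT — duplicate pair at indices 0,1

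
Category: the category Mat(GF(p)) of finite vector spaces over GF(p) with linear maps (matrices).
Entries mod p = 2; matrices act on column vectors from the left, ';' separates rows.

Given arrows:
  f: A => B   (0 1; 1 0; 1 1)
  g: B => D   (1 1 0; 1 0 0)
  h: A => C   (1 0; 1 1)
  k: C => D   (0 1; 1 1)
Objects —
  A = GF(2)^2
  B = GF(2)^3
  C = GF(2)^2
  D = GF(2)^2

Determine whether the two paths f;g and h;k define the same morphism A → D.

Along f;g (path 1):
  e0=(1,0) f=>(0,1,1) g=>(1,0)
  e1=(0,1) f=>(1,0,1) g=>(1,1)
  composite₁ = (1 1; 0 1)
Along h;k (path 2):
  e0=(1,0) h=>(1,1) k=>(1,0)
  e1=(0,1) h=>(0,1) k=>(1,1)
  composite₂ = (1 1; 0 1)
Equal? equal; square commutes

Answer: COMMUTES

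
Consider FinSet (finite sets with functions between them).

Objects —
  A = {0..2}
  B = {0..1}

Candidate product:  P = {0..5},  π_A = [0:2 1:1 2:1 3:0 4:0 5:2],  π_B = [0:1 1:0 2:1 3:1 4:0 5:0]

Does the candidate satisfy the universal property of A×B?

|A|·|B| = 3·2 = 6;  |P| = 6
Check the pairing map k ↦ (π_A(k), π_B(k)):
  0 : (2,1)
  1 : (1,0)
  2 : (1,1)
  3 : (0,1)
  4 : (0,0)
  5 : (2,0)
distinct pairs in image: 6 / 6 needed
  → bijection onto A×B; projections well-typed.

Answer: VALID PRODUCT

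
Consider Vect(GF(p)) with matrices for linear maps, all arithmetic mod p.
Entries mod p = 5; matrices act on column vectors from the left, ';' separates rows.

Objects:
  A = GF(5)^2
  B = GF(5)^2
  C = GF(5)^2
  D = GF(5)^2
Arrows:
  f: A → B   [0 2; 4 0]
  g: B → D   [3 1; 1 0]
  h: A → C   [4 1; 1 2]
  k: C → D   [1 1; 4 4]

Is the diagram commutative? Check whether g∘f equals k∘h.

Answer: DOES NOT COMMUTE

Trace:
Path 1 = f;g:
  e0=[1,0] f→[0,4] g→[4,0]
  e1=[0,1] f→[2,0] g→[1,2]
  ⟦path⟧₁ = [4 1; 0 2]
Path 2 = h;k:
  e0=[1,0] h→[4,1] k→[0,0]
  e1=[0,1] h→[1,2] k→[3,2]
  ⟦path⟧₂ = [0 3; 0 2]
Equal? NO — does not commute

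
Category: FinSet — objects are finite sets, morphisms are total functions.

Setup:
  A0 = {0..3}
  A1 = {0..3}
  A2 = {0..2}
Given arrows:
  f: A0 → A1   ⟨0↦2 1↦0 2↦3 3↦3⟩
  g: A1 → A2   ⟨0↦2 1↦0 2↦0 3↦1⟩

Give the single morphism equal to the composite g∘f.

Answer: ⟨0↦0 1↦2 2↦1 3↦1⟩

Work:
  0 f→2 g→0
  1 f→0 g→2
  2 f→3 g→1
  3 f→3 g→1
result: ⟨0↦0 1↦2 2↦1 3↦1⟩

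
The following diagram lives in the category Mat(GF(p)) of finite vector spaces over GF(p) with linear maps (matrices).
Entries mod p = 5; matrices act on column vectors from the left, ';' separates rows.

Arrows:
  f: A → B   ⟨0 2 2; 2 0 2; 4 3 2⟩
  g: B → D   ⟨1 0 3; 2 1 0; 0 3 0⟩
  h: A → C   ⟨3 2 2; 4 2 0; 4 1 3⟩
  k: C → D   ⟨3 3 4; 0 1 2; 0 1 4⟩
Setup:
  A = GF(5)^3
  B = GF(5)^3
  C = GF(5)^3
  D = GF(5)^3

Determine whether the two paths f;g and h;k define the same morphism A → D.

1) trace f;g:
  e0=[1,0,0] f→[0,2,4] g→[2,2,1]
  e1=[0,1,0] f→[2,0,3] g→[1,4,0]
  e2=[0,0,1] f→[2,2,2] g→[3,1,1]
  result₁ = ⟨2 1 3; 2 4 1; 1 0 1⟩
2) trace h;k:
  e0=[1,0,0] h→[3,4,4] k→[2,2,0]
  e1=[0,1,0] h→[2,2,1] k→[1,4,1]
  e2=[0,0,1] h→[2,0,3] k→[3,1,2]
  result₂ = ⟨2 1 3; 2 4 1; 0 1 2⟩
Equal? NO — does not commute

Answer: DOES NOT COMMUTE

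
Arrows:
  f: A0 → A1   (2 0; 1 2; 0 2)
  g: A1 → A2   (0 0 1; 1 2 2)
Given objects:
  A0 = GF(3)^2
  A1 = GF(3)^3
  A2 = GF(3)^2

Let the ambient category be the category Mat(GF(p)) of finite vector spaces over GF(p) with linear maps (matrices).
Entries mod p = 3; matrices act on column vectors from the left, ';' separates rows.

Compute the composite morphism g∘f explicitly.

Answer: (0 2; 1 2)

Trace:
  e0=[1,0] f→[2,1,0] g→[0,1]
  e1=[0,1] f→[0,2,2] g→[2,2]
result: (0 2; 1 2)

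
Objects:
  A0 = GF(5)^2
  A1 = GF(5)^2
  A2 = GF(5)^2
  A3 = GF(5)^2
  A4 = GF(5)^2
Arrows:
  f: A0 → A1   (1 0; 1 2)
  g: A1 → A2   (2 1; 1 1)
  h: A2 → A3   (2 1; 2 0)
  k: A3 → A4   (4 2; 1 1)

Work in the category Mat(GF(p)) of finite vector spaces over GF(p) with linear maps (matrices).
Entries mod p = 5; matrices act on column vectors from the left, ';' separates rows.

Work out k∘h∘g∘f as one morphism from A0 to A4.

  e0=⟨1,0⟩ f→⟨1,1⟩ g→⟨3,2⟩ h→⟨3,1⟩ k→⟨4,4⟩
  e1=⟨0,1⟩ f→⟨0,2⟩ g→⟨2,2⟩ h→⟨1,4⟩ k→⟨2,0⟩
result: (4 2; 4 0)

Answer: (4 2; 4 0)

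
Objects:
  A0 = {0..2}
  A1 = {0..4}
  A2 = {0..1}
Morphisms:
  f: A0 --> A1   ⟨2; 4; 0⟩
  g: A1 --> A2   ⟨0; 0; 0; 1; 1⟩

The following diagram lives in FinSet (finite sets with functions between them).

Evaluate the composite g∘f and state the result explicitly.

  0 f-->2 g-->0
  1 f-->4 g-->1
  2 f-->0 g-->0
composite: ⟨0; 1; 0⟩

Answer: ⟨0; 1; 0⟩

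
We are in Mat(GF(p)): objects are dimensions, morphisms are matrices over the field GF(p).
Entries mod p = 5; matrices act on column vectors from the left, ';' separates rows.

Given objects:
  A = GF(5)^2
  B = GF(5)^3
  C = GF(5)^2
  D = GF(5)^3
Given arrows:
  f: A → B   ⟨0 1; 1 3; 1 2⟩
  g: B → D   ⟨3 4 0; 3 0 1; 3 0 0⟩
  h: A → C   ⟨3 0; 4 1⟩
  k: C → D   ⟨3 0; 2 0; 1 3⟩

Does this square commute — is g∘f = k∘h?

Answer: COMMUTES

Work:
Along f;g (path 1):
  e0=⟨1,0⟩ f→⟨0,1,1⟩ g→⟨4,1,0⟩
  e1=⟨0,1⟩ f→⟨1,3,2⟩ g→⟨0,0,3⟩
  composite₁ = ⟨4 0; 1 0; 0 3⟩
Along h;k (path 2):
  e0=⟨1,0⟩ h→⟨3,4⟩ k→⟨4,1,0⟩
  e1=⟨0,1⟩ h→⟨0,1⟩ k→⟨0,0,3⟩
  composite₂ = ⟨4 0; 1 0; 0 3⟩
Equal? equal; square commutes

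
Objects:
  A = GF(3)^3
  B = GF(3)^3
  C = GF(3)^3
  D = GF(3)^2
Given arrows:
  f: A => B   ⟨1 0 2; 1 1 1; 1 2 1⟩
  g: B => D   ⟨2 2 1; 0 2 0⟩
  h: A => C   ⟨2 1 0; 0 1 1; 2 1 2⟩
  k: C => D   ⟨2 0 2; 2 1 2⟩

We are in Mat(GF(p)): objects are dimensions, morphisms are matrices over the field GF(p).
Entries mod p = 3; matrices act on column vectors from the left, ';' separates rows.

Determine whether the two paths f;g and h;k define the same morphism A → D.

Path 1 = f;g:
  e0=(1,0,0) f=>(1,1,1) g=>(2,2)
  e1=(0,1,0) f=>(0,1,2) g=>(1,2)
  e2=(0,0,1) f=>(2,1,1) g=>(1,2)
  composite₁ = ⟨2 1 1; 2 2 2⟩
Path 2 = h;k:
  e0=(1,0,0) h=>(2,0,2) k=>(2,2)
  e1=(0,1,0) h=>(1,1,1) k=>(1,2)
  e2=(0,0,1) h=>(0,1,2) k=>(1,2)
  composite₂ = ⟨2 1 1; 2 2 2⟩
Equal? same morphism ✓

Answer: COMMUTES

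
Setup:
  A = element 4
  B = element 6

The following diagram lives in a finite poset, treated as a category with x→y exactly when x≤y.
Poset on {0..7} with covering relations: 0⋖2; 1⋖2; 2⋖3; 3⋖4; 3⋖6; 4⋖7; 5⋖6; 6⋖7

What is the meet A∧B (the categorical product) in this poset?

Lower bounds of A=4 and B=6: {0,1,2,3}
  0 <= 3
  1 <= 3
  2 <= 3
  3 <= 3
glb = 3

Answer: A∧B = 3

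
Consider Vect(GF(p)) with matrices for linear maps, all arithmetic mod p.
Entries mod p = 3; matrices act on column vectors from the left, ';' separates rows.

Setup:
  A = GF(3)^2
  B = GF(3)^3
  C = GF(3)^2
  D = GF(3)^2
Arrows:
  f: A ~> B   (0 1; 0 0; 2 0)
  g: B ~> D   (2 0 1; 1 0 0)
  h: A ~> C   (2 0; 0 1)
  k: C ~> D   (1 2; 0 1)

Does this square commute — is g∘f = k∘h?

Answer: COMMUTES

Trace:
Path 1 = f;g:
  e0=⟨1,0⟩ f~>⟨0,0,2⟩ g~>⟨2,0⟩
  e1=⟨0,1⟩ f~>⟨1,0,0⟩ g~>⟨2,1⟩
  ⟦path⟧₁ = (2 2; 0 1)
Path 2 = h;k:
  e0=⟨1,0⟩ h~>⟨2,0⟩ k~>⟨2,0⟩
  e1=⟨0,1⟩ h~>⟨0,1⟩ k~>⟨2,1⟩
  ⟦path⟧₂ = (2 2; 0 1)
Equal? equal; square commutes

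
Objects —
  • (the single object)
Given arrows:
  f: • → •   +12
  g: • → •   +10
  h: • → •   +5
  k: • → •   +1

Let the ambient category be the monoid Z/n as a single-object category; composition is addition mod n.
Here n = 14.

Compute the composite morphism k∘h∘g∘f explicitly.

  0 +12≡12 +10≡8 +5≡13 +1≡0  (mod 14)
composite: +0

Answer: +0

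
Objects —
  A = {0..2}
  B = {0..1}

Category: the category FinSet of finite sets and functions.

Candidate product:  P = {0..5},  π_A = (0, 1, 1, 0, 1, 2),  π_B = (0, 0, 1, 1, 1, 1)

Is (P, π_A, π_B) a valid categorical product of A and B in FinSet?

|A|·|B| = 3·2 = 6;  |P| = 6
Check the pairing map k ↦ (π_A(k), π_B(k)):
  0 ↦ (0,0)
  1 ↦ (1,0)
  2 ↦ (1,1)
  3 ↦ (0,1)
  4 ↦ (1,1)  ✗ repeats pair of k=2
  5 ↦ (2,1)
distinct pairs in image: 5 / 6 needed
  → (1,1) hit at k=2 and k=4

Answer: NOT A VALID PRODUCT — duplicate pair at indices 4,2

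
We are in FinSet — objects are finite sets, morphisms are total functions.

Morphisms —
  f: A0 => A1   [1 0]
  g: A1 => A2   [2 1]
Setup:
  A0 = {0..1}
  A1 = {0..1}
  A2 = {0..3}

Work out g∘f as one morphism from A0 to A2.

Answer: [1 2]

Work:
  0 f=>1 g=>1
  1 f=>0 g=>2
result: [1 2]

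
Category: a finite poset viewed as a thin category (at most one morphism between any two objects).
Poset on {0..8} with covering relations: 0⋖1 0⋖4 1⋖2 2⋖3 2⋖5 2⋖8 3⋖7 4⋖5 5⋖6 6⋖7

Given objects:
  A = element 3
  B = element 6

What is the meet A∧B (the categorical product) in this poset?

Answer: A∧B = 2

Derivation:
Lower bounds of A=3 and B=6: {0,1,2}
  0 ≤ 2
  1 ≤ 2
  2 ≤ 2
glb = 2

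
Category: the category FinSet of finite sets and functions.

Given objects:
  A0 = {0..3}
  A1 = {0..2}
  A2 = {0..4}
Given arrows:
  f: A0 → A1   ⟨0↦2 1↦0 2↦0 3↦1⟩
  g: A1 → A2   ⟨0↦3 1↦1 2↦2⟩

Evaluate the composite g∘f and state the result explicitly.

  0 f→2 g→2
  1 f→0 g→3
  2 f→0 g→3
  3 f→1 g→1
composite: ⟨0↦2 1↦3 2↦3 3↦1⟩

Answer: ⟨0↦2 1↦3 2↦3 3↦1⟩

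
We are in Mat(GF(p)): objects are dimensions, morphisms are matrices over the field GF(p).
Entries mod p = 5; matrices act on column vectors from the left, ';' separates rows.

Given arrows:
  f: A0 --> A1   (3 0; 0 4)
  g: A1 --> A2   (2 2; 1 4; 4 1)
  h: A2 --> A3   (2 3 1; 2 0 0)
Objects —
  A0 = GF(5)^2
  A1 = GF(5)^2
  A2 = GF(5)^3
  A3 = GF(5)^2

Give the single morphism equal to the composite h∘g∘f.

Answer: (3 3; 2 1)

Work:
  e0=[1,0] f-->[3,0] g-->[1,3,2] h-->[3,2]
  e1=[0,1] f-->[0,4] g-->[3,1,4] h-->[3,1]
⟦path⟧: (3 3; 2 1)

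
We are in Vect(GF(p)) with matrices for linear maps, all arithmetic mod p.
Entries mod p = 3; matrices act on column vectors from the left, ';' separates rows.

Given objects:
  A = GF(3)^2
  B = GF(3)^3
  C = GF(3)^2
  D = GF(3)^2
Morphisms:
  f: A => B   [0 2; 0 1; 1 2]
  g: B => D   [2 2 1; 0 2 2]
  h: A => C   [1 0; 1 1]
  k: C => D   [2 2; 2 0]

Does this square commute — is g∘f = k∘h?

Answer: COMMUTES

Work:
1) trace f;g:
  e0=(1,0) f=>(0,0,1) g=>(1,2)
  e1=(0,1) f=>(2,1,2) g=>(2,0)
  composite₁ = [1 2; 2 0]
2) trace h;k:
  e0=(1,0) h=>(1,1) k=>(1,2)
  e1=(0,1) h=>(0,1) k=>(2,0)
  composite₂ = [1 2; 2 0]
Equal? equal; square commutes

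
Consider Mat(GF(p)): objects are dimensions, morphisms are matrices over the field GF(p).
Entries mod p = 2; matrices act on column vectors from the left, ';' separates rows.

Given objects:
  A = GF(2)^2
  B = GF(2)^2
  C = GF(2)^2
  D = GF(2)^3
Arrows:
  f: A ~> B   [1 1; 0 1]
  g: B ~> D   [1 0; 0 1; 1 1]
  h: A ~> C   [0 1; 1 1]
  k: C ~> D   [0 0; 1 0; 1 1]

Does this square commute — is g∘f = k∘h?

Path 1 = f;g:
  e0=[1,0] f~>[1,0] g~>[1,0,1]
  e1=[0,1] f~>[1,1] g~>[1,1,0]
  result₁ = [1 1; 0 1; 1 0]
Path 2 = h;k:
  e0=[1,0] h~>[0,1] k~>[0,0,1]
  e1=[0,1] h~>[1,1] k~>[0,1,0]
  result₂ = [0 0; 0 1; 1 0]
Equal? NO — does not commute

Answer: DOES NOT COMMUTE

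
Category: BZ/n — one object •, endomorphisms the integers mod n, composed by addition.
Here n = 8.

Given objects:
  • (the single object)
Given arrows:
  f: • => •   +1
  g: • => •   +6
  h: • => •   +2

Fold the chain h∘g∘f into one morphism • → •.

  0 +1≡1 +6≡7 +2≡1  (mod 8)
⟦path⟧: +1

Answer: +1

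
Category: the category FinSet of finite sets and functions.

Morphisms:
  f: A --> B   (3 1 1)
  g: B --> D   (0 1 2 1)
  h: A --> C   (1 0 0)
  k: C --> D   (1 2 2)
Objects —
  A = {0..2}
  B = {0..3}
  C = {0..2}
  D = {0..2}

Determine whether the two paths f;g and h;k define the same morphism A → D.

1) trace f;g:
  0 f-->3 g-->1
  1 f-->1 g-->1
  2 f-->1 g-->1
  composite₁ = (1 1 1)
2) trace h;k:
  0 h-->1 k-->2
  1 h-->0 k-->1
  2 h-->0 k-->1
  composite₂ = (2 1 1)
Equal? NO — does not commute

Answer: DOES NOT COMMUTE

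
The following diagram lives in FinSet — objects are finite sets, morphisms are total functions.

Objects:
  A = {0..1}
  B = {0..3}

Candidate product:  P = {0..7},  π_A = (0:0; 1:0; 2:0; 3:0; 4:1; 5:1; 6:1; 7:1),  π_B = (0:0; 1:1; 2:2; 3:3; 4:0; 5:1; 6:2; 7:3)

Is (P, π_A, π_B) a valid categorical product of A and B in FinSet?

|A|·|B| = 2·4 = 8;  |P| = 8
Check the pairing map k ↦ (π_A(k), π_B(k)):
  0 : (0,0)
  1 : (0,1)
  2 : (0,2)
  3 : (0,3)
  4 : (1,0)
  5 : (1,1)
  6 : (1,2)
  7 : (1,3)
distinct pairs in image: 8 / 8 needed
  → bijection onto A×B; projections well-typed.

Answer: VALID PRODUCT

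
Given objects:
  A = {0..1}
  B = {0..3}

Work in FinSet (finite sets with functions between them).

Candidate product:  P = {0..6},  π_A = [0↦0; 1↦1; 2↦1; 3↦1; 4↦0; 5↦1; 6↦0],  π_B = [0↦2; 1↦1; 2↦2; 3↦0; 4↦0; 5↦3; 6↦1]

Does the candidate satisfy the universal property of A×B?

Answer: NOT A VALID PRODUCT — |P|=7 ≠ |A|·|B|=8

Trace:
|A|·|B| = 2·4 = 8;  |P| = 7
  → cardinalities differ; no bijection possible.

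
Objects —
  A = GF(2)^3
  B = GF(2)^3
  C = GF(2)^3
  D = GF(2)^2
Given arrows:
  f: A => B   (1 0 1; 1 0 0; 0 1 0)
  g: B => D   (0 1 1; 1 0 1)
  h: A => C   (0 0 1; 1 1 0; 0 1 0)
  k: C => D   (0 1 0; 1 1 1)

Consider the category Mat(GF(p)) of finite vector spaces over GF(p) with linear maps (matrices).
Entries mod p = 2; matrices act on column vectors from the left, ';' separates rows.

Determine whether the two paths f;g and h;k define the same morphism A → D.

Answer: DOES NOT COMMUTE

Derivation:
Along f;g (path 1):
  e0=[1,0,0] f=>[1,1,0] g=>[1,1]
  e1=[0,1,0] f=>[0,0,1] g=>[1,1]
  e2=[0,0,1] f=>[1,0,0] g=>[0,1]
  ⟦path⟧₁ = (1 1 0; 1 1 1)
Along h;k (path 2):
  e0=[1,0,0] h=>[0,1,0] k=>[1,1]
  e1=[0,1,0] h=>[0,1,1] k=>[1,0]
  e2=[0,0,1] h=>[1,0,0] k=>[0,1]
  ⟦path⟧₂ = (1 1 0; 1 0 1)
Equal? distinct morphisms ✗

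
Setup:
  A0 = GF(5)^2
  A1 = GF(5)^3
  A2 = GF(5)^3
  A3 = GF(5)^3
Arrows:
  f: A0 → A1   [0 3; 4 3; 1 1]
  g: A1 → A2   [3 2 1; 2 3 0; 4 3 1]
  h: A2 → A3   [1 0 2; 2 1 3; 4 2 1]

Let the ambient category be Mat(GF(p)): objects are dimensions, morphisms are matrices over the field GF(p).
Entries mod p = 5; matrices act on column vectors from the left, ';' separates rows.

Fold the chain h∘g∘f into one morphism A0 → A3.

  e0=(1,0) f→(0,4,1) g→(4,2,3) h→(0,4,3)
  e1=(0,1) f→(3,3,1) g→(1,0,2) h→(0,3,1)
composite: [0 0; 4 3; 3 1]

Answer: [0 0; 4 3; 3 1]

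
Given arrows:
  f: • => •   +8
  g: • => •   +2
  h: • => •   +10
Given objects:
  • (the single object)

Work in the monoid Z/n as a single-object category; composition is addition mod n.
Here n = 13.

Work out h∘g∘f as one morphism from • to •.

  0 +8≡8 +2≡10 +10≡7  (mod 13)
composite: +7

Answer: +7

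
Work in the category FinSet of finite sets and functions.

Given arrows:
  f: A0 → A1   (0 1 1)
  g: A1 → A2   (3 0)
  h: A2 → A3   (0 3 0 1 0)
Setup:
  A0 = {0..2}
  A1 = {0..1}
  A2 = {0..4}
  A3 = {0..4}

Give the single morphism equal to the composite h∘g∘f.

  0 f→0 g→3 h→1
  1 f→1 g→0 h→0
  2 f→1 g→0 h→0
result: (1 0 0)

Answer: (1 0 0)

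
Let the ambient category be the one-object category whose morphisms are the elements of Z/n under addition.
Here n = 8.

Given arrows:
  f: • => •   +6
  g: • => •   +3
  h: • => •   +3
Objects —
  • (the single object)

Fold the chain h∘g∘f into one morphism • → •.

Answer: +4

Derivation:
  0 +6≡6 +3≡1 +3≡4  (mod 8)
⟦path⟧: +4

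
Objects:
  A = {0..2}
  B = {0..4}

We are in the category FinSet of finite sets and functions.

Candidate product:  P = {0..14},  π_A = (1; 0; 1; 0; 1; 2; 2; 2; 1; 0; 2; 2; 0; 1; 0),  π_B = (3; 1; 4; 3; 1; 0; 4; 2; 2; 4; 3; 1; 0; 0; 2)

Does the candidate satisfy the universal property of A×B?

Answer: VALID PRODUCT

Trace:
|A|·|B| = 3·5 = 15;  |P| = 15
Check the pairing map k ↦ (π_A(k), π_B(k)):
  0 -> (1,3)
  1 -> (0,1)
  2 -> (1,4)
  3 -> (0,3)
  4 -> (1,1)
  5 -> (2,0)
  6 -> (2,4)
  7 -> (2,2)
  8 -> (1,2)
  9 -> (0,4)
  10 -> (2,3)
  11 -> (2,1)
  12 -> (0,0)
  13 -> (1,0)
  14 -> (0,2)
distinct pairs in image: 15 / 15 needed
  → bijection onto A×B; projections well-typed.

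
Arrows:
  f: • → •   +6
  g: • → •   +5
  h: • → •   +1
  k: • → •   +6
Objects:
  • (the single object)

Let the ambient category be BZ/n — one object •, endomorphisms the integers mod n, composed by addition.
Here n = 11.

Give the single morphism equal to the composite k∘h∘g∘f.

  0 +6≡6 +5≡0 +1≡1 +6≡7  (mod 11)
composite: +7

Answer: +7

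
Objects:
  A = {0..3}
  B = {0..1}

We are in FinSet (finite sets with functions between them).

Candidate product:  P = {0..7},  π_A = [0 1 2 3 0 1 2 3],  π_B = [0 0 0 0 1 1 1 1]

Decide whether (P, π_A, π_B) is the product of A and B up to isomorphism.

|A|·|B| = 4·2 = 8;  |P| = 8
Check the pairing map k ↦ (π_A(k), π_B(k)):
  0 -> (0,0)
  1 -> (1,0)
  2 -> (2,0)
  3 -> (3,0)
  4 -> (0,1)
  5 -> (1,1)
  6 -> (2,1)
  7 -> (3,1)
distinct pairs in image: 8 / 8 needed
  → bijection onto A×B; projections well-typed.

Answer: VALID PRODUCT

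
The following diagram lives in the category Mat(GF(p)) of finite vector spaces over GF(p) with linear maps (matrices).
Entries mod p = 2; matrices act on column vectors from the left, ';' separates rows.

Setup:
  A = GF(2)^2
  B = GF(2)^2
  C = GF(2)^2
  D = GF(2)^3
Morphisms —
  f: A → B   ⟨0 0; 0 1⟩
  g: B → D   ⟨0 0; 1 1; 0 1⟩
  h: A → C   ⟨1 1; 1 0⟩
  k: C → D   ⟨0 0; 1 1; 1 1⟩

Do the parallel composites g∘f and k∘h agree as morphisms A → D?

Path 1 = f;g:
  e0=[1,0] f→[0,0] g→[0,0,0]
  e1=[0,1] f→[0,1] g→[0,1,1]
  ⟦path⟧₁ = ⟨0 0; 0 1; 0 1⟩
Path 2 = h;k:
  e0=[1,0] h→[1,1] k→[0,0,0]
  e1=[0,1] h→[1,0] k→[0,1,1]
  ⟦path⟧₂ = ⟨0 0; 0 1; 0 1⟩
Equal? equal; square commutes

Answer: COMMUTES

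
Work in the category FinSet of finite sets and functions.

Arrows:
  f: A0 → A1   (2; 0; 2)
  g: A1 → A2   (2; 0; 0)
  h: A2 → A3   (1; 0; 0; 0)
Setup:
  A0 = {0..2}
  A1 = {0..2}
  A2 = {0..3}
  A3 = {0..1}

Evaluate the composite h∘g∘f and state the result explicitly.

  0 f→2 g→0 h→1
  1 f→0 g→2 h→0
  2 f→2 g→0 h→1
result: (1; 0; 1)

Answer: (1; 0; 1)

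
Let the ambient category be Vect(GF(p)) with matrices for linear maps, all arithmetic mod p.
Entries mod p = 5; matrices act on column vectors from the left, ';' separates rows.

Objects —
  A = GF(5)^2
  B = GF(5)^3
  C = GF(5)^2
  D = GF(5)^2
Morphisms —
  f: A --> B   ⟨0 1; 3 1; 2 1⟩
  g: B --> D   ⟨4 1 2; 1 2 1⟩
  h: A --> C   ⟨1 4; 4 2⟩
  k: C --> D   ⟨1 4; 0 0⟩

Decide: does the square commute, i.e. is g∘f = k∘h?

Along f;g (path 1):
  e0=[1,0] f-->[0,3,2] g-->[2,3]
  e1=[0,1] f-->[1,1,1] g-->[2,4]
  result₁ = ⟨2 2; 3 4⟩
Along h;k (path 2):
  e0=[1,0] h-->[1,4] k-->[2,0]
  e1=[0,1] h-->[4,2] k-->[2,0]
  result₂ = ⟨2 2; 0 0⟩
Equal? NO — does not commute

Answer: DOES NOT COMMUTE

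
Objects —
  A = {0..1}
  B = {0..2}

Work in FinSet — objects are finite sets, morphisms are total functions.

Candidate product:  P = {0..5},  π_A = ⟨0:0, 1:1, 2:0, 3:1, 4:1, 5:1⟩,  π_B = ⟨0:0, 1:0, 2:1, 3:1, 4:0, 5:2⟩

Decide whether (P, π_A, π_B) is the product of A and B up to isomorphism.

|A|·|B| = 2·3 = 6;  |P| = 6
Check the pairing map k ↦ (π_A(k), π_B(k)):
  0 : (0,0)
  1 : (1,0)
  2 : (0,1)
  3 : (1,1)
  4 : (1,0)  ✗ repeats pair of k=1
  5 : (1,2)
distinct pairs in image: 5 / 6 needed
  → (1,0) hit at k=1 and k=4

Answer: NOT A VALID PRODUCT — duplicate pair at indices 1,4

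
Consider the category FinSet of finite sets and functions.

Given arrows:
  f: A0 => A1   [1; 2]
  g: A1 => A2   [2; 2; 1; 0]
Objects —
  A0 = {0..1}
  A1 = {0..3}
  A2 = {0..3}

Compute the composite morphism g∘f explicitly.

  0 f=>1 g=>2
  1 f=>2 g=>1
result: [2; 1]

Answer: [2; 1]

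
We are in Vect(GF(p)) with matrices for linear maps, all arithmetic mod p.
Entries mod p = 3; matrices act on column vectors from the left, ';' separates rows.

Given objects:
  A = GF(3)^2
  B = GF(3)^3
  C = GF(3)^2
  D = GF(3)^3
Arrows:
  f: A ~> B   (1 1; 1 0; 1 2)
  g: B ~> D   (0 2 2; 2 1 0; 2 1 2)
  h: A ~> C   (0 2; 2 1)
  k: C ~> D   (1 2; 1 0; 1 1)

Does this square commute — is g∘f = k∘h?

Along f;g (path 1):
  e0=(1,0) f~>(1,1,1) g~>(1,0,2)
  e1=(0,1) f~>(1,0,2) g~>(1,2,0)
  ⟦path⟧₁ = (1 1; 0 2; 2 0)
Along h;k (path 2):
  e0=(1,0) h~>(0,2) k~>(1,0,2)
  e1=(0,1) h~>(2,1) k~>(1,2,0)
  ⟦path⟧₂ = (1 1; 0 2; 2 0)
Equal? equal; square commutes

Answer: COMMUTES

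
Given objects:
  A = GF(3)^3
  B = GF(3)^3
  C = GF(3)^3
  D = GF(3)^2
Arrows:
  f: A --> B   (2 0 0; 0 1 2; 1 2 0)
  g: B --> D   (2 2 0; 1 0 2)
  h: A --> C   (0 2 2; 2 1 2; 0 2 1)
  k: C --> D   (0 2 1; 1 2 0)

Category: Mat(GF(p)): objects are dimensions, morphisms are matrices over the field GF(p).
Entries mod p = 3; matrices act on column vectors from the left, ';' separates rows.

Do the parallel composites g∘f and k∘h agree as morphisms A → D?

1) trace f;g:
  e0=⟨1,0,0⟩ f-->⟨2,0,1⟩ g-->⟨1,1⟩
  e1=⟨0,1,0⟩ f-->⟨0,1,2⟩ g-->⟨2,1⟩
  e2=⟨0,0,1⟩ f-->⟨0,2,0⟩ g-->⟨1,0⟩
  ⟦path⟧₁ = (1 2 1; 1 1 0)
2) trace h;k:
  e0=⟨1,0,0⟩ h-->⟨0,2,0⟩ k-->⟨1,1⟩
  e1=⟨0,1,0⟩ h-->⟨2,1,2⟩ k-->⟨1,1⟩
  e2=⟨0,0,1⟩ h-->⟨2,2,1⟩ k-->⟨2,0⟩
  ⟦path⟧₂ = (1 1 2; 1 1 0)
Equal? distinct morphisms ✗

Answer: DOES NOT COMMUTE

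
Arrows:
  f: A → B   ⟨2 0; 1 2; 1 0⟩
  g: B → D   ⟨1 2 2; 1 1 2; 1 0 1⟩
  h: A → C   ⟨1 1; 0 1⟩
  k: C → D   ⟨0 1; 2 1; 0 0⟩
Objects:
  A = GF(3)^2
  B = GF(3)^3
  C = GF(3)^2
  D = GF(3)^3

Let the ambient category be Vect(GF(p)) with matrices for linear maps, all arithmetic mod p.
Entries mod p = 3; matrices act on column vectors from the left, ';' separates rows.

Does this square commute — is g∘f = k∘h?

Path 1 = f;g:
  e0=⟨1,0⟩ f→⟨2,1,1⟩ g→⟨0,2,0⟩
  e1=⟨0,1⟩ f→⟨0,2,0⟩ g→⟨1,2,0⟩
  ⟦path⟧₁ = ⟨0 1; 2 2; 0 0⟩
Path 2 = h;k:
  e0=⟨1,0⟩ h→⟨1,0⟩ k→⟨0,2,0⟩
  e1=⟨0,1⟩ h→⟨1,1⟩ k→⟨1,0,0⟩
  ⟦path⟧₂ = ⟨0 1; 2 0; 0 0⟩
Equal? distinct morphisms ✗

Answer: DOES NOT COMMUTE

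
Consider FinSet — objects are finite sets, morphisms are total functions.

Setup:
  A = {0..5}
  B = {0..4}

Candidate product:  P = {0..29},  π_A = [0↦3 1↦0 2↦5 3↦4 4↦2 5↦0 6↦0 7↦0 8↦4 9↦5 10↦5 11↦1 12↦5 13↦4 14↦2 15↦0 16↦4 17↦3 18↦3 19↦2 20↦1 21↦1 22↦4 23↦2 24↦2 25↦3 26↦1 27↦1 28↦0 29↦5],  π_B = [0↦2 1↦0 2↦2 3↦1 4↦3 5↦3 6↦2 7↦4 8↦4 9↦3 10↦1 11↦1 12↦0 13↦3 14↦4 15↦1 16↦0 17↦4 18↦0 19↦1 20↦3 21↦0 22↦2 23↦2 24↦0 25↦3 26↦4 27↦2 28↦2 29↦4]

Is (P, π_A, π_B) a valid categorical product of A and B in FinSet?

|A|·|B| = 6·5 = 30;  |P| = 30
Check the pairing map k ↦ (π_A(k), π_B(k)):
  0 ↦ (3,2)
  1 ↦ (0,0)
  2 ↦ (5,2)
  3 ↦ (4,1)
  4 ↦ (2,3)
  5 ↦ (0,3)
  6 ↦ (0,2)
  7 ↦ (0,4)
  8 ↦ (4,4)
  9 ↦ (5,3)
  10 ↦ (5,1)
  11 ↦ (1,1)
  12 ↦ (5,0)
  13 ↦ (4,3)
  14 ↦ (2,4)
  15 ↦ (0,1)
  16 ↦ (4,0)
  17 ↦ (3,4)
  18 ↦ (3,0)
  19 ↦ (2,1)
  20 ↦ (1,3)
  21 ↦ (1,0)
  22 ↦ (4,2)
  23 ↦ (2,2)
  24 ↦ (2,0)
  25 ↦ (3,3)
  26 ↦ (1,4)
  27 ↦ (1,2)
  28 ↦ (0,2)  ✗ repeats pair of k=6
  29 ↦ (5,4)
distinct pairs in image: 29 / 30 needed
  → (0,2) hit at k=6 and k=28

Answer: NOT A VALID PRODUCT — duplicate pair at indices 6,28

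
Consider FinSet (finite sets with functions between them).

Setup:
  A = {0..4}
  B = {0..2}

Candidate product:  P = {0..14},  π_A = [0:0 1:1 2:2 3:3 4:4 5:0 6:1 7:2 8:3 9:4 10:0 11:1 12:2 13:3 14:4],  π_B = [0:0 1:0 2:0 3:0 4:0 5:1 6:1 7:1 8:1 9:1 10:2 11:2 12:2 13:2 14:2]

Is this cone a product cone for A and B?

Answer: VALID PRODUCT

Trace:
|A|·|B| = 5·3 = 15;  |P| = 15
Check the pairing map k ↦ (π_A(k), π_B(k)):
  0 : (0,0)
  1 : (1,0)
  2 : (2,0)
  3 : (3,0)
  4 : (4,0)
  5 : (0,1)
  6 : (1,1)
  7 : (2,1)
  8 : (3,1)
  9 : (4,1)
  10 : (0,2)
  11 : (1,2)
  12 : (2,2)
  13 : (3,2)
  14 : (4,2)
distinct pairs in image: 15 / 15 needed
  → bijection onto A×B; projections well-typed.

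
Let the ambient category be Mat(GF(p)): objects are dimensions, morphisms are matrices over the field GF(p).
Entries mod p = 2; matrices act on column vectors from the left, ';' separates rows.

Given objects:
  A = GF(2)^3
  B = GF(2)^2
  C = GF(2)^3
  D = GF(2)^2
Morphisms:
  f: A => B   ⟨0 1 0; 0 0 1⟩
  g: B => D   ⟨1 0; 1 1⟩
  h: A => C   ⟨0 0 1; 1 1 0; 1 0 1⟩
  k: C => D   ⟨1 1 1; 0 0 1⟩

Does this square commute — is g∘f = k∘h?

Along f;g (path 1):
  e0=[1,0,0] f=>[0,0] g=>[0,0]
  e1=[0,1,0] f=>[1,0] g=>[1,1]
  e2=[0,0,1] f=>[0,1] g=>[0,1]
  result₁ = ⟨0 1 0; 0 1 1⟩
Along h;k (path 2):
  e0=[1,0,0] h=>[0,1,1] k=>[0,1]
  e1=[0,1,0] h=>[0,1,0] k=>[1,0]
  e2=[0,0,1] h=>[1,0,1] k=>[0,1]
  result₂ = ⟨0 1 0; 1 0 1⟩
Equal? distinct morphisms ✗

Answer: DOES NOT COMMUTE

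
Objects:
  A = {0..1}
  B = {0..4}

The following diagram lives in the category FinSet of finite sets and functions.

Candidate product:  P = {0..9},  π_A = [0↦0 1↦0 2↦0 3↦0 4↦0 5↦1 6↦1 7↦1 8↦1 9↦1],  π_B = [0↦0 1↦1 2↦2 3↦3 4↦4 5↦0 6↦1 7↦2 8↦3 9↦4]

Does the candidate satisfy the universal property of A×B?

Answer: VALID PRODUCT

Trace:
|A|·|B| = 2·5 = 10;  |P| = 10
Check the pairing map k ↦ (π_A(k), π_B(k)):
  0 ↦ (0,0)
  1 ↦ (0,1)
  2 ↦ (0,2)
  3 ↦ (0,3)
  4 ↦ (0,4)
  5 ↦ (1,0)
  6 ↦ (1,1)
  7 ↦ (1,2)
  8 ↦ (1,3)
  9 ↦ (1,4)
distinct pairs in image: 10 / 10 needed
  → bijection onto A×B; projections well-typed.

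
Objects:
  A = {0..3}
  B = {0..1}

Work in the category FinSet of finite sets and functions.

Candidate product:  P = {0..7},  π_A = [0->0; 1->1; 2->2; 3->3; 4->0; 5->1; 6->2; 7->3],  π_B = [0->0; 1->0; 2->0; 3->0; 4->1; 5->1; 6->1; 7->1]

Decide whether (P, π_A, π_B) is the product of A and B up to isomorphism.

Answer: VALID PRODUCT

Trace:
|A|·|B| = 4·2 = 8;  |P| = 8
Check the pairing map k ↦ (π_A(k), π_B(k)):
  0 -> (0,0)
  1 -> (1,0)
  2 -> (2,0)
  3 -> (3,0)
  4 -> (0,1)
  5 -> (1,1)
  6 -> (2,1)
  7 -> (3,1)
distinct pairs in image: 8 / 8 needed
  → bijection onto A×B; projections well-typed.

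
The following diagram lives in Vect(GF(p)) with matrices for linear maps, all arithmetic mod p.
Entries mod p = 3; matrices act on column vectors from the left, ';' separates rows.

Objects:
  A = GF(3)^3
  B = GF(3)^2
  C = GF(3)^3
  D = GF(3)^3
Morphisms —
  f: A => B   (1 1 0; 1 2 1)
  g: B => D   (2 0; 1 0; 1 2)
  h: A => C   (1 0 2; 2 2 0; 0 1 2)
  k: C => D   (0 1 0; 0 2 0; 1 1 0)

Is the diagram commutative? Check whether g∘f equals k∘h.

Path 1 = f;g:
  e0=⟨1,0,0⟩ f=>⟨1,1⟩ g=>⟨2,1,0⟩
  e1=⟨0,1,0⟩ f=>⟨1,2⟩ g=>⟨2,1,2⟩
  e2=⟨0,0,1⟩ f=>⟨0,1⟩ g=>⟨0,0,2⟩
  composite₁ = (2 2 0; 1 1 0; 0 2 2)
Path 2 = h;k:
  e0=⟨1,0,0⟩ h=>⟨1,2,0⟩ k=>⟨2,1,0⟩
  e1=⟨0,1,0⟩ h=>⟨0,2,1⟩ k=>⟨2,1,2⟩
  e2=⟨0,0,1⟩ h=>⟨2,0,2⟩ k=>⟨0,0,2⟩
  composite₂ = (2 2 0; 1 1 0; 0 2 2)
Equal? YES — commutes

Answer: COMMUTES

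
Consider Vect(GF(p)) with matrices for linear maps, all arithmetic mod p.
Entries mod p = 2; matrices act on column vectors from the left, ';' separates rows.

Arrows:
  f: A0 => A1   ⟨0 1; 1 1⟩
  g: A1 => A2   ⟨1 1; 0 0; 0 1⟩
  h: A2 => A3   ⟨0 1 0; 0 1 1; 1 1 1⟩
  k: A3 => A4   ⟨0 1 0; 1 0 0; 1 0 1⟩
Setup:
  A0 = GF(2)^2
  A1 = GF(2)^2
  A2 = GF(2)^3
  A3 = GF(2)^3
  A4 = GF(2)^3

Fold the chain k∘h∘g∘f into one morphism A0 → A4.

Answer: ⟨1 1; 0 0; 0 1⟩

Work:
  e0=⟨1,0⟩ f=>⟨0,1⟩ g=>⟨1,0,1⟩ h=>⟨0,1,0⟩ k=>⟨1,0,0⟩
  e1=⟨0,1⟩ f=>⟨1,1⟩ g=>⟨0,0,1⟩ h=>⟨0,1,1⟩ k=>⟨1,0,1⟩
composite: ⟨1 1; 0 0; 0 1⟩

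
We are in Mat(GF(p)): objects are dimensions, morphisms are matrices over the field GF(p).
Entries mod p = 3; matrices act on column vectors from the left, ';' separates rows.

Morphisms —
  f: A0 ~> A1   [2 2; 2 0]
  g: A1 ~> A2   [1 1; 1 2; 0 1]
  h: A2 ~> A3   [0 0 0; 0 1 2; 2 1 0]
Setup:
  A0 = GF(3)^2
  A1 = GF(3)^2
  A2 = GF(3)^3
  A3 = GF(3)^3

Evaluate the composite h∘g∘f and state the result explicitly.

Answer: [0 0; 1 2; 2 0]

Trace:
  e0=(1,0) f~>(2,2) g~>(1,0,2) h~>(0,1,2)
  e1=(0,1) f~>(2,0) g~>(2,2,0) h~>(0,2,0)
result: [0 0; 1 2; 2 0]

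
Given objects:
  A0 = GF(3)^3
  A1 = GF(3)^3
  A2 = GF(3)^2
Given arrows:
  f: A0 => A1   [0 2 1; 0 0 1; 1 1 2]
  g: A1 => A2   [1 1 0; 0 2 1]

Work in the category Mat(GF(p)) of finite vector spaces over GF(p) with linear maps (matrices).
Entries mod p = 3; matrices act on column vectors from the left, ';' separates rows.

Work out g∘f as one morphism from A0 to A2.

  e0=[1,0,0] f=>[0,0,1] g=>[0,1]
  e1=[0,1,0] f=>[2,0,1] g=>[2,1]
  e2=[0,0,1] f=>[1,1,2] g=>[2,1]
result: [0 2 2; 1 1 1]

Answer: [0 2 2; 1 1 1]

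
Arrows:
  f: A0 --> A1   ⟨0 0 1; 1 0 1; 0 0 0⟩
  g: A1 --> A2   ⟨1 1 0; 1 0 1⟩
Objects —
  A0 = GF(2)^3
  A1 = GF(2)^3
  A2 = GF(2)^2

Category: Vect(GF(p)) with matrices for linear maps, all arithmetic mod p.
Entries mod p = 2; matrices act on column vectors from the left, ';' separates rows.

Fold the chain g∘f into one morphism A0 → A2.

  e0=⟨1,0,0⟩ f-->⟨0,1,0⟩ g-->⟨1,0⟩
  e1=⟨0,1,0⟩ f-->⟨0,0,0⟩ g-->⟨0,0⟩
  e2=⟨0,0,1⟩ f-->⟨1,1,0⟩ g-->⟨0,1⟩
⟦path⟧: ⟨1 0 0; 0 0 1⟩

Answer: ⟨1 0 0; 0 0 1⟩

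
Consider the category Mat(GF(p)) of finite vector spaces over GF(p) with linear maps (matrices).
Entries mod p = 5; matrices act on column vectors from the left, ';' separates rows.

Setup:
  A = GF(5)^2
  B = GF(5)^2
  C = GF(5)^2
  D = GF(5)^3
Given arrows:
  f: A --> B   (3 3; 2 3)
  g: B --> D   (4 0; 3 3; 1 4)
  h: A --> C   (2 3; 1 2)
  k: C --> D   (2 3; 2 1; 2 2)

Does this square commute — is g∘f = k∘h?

1) trace f;g:
  e0=[1,0] f-->[3,2] g-->[2,0,1]
  e1=[0,1] f-->[3,3] g-->[2,3,0]
  composite₁ = (2 2; 0 3; 1 0)
2) trace h;k:
  e0=[1,0] h-->[2,1] k-->[2,0,1]
  e1=[0,1] h-->[3,2] k-->[2,3,0]
  composite₂ = (2 2; 0 3; 1 0)
Equal? YES — commutes

Answer: COMMUTES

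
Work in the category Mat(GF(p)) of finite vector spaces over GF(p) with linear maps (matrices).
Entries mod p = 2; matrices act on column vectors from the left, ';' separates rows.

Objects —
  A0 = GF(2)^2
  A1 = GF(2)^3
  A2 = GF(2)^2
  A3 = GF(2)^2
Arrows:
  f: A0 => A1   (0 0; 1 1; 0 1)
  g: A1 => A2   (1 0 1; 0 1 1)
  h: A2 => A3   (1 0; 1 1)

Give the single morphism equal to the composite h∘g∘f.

Answer: (0 1; 1 1)

Derivation:
  e0=⟨1,0⟩ f=>⟨0,1,0⟩ g=>⟨0,1⟩ h=>⟨0,1⟩
  e1=⟨0,1⟩ f=>⟨0,1,1⟩ g=>⟨1,0⟩ h=>⟨1,1⟩
composite: (0 1; 1 1)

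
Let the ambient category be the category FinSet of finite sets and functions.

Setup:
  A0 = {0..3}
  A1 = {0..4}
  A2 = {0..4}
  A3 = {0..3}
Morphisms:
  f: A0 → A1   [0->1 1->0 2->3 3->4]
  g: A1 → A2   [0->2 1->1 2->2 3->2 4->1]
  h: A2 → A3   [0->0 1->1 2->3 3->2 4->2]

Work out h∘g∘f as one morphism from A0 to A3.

Answer: [0->1 1->3 2->3 3->1]

Trace:
  0 f→1 g→1 h→1
  1 f→0 g→2 h→3
  2 f→3 g→2 h→3
  3 f→4 g→1 h→1
⟦path⟧: [0->1 1->3 2->3 3->1]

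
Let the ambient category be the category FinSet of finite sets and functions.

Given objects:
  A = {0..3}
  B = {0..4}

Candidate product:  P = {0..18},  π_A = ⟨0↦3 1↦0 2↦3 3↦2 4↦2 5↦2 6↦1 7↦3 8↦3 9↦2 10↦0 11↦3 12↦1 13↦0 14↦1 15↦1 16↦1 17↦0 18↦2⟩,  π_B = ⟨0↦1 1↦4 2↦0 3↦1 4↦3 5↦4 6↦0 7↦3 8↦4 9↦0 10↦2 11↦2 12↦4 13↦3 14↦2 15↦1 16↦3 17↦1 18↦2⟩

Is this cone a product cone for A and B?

Answer: NOT A VALID PRODUCT — |P|=19 ≠ |A|·|B|=20

Work:
|A|·|B| = 4·5 = 20;  |P| = 19
  → cardinalities differ; no bijection possible.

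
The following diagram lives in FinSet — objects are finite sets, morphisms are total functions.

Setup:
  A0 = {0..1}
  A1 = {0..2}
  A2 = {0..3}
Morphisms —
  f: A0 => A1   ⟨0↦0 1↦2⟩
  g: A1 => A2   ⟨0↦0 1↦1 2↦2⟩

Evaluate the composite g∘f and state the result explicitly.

Answer: ⟨0↦0 1↦2⟩

Work:
  0 f=>0 g=>0
  1 f=>2 g=>2
result: ⟨0↦0 1↦2⟩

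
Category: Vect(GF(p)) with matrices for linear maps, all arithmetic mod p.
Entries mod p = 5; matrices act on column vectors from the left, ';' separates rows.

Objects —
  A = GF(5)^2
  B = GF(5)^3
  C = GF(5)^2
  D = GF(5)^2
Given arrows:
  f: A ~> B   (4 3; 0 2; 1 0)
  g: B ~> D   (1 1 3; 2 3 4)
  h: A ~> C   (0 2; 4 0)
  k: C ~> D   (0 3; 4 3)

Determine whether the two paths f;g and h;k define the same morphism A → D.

Answer: DOES NOT COMMUTE

Trace:
Path 1 = f;g:
  e0=⟨1,0⟩ f~>⟨4,0,1⟩ g~>⟨2,2⟩
  e1=⟨0,1⟩ f~>⟨3,2,0⟩ g~>⟨0,2⟩
  result₁ = (2 0; 2 2)
Path 2 = h;k:
  e0=⟨1,0⟩ h~>⟨0,4⟩ k~>⟨2,2⟩
  e1=⟨0,1⟩ h~>⟨2,0⟩ k~>⟨0,3⟩
  result₂ = (2 0; 2 3)
Equal? NO — does not commute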